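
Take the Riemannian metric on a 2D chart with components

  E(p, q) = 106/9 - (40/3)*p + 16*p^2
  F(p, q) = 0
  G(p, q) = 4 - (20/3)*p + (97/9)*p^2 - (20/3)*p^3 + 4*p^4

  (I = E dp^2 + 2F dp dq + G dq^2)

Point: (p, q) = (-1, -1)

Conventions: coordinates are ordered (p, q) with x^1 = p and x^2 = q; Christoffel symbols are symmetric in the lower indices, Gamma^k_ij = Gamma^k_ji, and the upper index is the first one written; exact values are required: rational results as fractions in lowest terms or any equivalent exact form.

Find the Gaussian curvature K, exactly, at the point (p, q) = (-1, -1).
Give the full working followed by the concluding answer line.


E = 370/9, F = 0, G = 289/9, EG - F^2 = 106930/81 at the point
E_p = -136/3, E_q = 0, F_p = 0, F_q = 0, G_p = -578/9, G_q = 0
E_qq = 0, F_pq = 0, G_pp = 986/9
Evaluate Brioschi's two determinant matrices M1, M2 and divide by (EG - F^2)^2.
M1 = [[-E_qq/2 + F_pq - G_pp/2, E_p/2, F_p - E_q/2], [F_q - G_p/2, E, F], [G_q/2, F, G]] = [[-493/9, -68/3, 0], [289/9, 370/9, 0], [0, 0, 289/9]]; det M1 = -35678206/729
M2 = [[0, E_q/2, G_p/2], [E_q/2, E, F], [G_p/2, F, G]] = [[0, 0, -289/9], [0, 370/9, 0], [-289/9, 0, 289/9]]; det M2 = -30902770/729
det M1 - det M2 = -19652/3; K = -19652/3 / (106930/81)^2 = -2187/581825

Answer: K = -2187/581825


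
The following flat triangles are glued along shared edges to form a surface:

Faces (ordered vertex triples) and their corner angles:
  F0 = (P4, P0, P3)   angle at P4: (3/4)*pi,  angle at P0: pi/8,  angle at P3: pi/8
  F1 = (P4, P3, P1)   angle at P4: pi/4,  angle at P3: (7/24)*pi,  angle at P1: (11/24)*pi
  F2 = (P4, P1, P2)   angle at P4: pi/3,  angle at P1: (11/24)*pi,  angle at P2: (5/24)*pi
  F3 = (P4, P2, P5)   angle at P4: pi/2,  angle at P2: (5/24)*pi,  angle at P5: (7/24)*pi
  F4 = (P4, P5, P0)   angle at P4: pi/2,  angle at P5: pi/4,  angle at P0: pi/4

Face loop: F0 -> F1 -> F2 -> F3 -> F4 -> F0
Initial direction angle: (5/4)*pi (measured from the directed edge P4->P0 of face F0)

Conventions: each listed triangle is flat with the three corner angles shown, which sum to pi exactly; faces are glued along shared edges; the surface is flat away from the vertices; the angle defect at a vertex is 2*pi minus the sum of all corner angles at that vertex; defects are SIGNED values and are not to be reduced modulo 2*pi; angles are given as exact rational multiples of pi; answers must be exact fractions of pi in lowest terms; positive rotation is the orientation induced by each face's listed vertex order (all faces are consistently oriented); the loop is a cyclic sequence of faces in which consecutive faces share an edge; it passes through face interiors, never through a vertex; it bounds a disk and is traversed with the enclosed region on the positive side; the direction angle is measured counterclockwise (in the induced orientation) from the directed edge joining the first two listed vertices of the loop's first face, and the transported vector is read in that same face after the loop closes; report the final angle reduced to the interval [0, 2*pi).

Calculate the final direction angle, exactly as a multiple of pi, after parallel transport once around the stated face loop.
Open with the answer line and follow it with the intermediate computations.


Answer: final direction angle = (11/12)*pi

enclosed vertex P4: corner angles sum to (7/3)*pi, defect = 2*pi - (7/3)*pi = -pi/3
transport around the loop rotates by the sum of enclosed defects; add to the initial angle mod 2*pi
final angle = (5/4)*pi - pi/3 = (11/12)*pi (mod 2*pi)


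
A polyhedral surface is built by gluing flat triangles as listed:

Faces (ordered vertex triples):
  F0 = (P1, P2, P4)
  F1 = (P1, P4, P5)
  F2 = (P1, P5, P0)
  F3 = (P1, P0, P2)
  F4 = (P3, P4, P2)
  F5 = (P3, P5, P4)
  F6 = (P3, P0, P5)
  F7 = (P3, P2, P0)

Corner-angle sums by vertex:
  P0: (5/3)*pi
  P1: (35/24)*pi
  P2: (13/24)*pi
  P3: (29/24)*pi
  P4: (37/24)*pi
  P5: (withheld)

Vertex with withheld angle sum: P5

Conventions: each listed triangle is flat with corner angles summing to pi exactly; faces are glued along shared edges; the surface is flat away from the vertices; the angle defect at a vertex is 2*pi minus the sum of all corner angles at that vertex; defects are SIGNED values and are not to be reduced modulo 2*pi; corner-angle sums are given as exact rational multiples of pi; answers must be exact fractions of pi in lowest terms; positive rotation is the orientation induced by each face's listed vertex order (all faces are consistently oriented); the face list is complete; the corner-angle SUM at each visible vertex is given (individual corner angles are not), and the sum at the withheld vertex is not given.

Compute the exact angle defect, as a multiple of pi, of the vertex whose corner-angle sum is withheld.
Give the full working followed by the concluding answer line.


V = 6, E = 12, F = 8; chi = V - E + F = 2
Gauss-Bonnet: total defect = 2*pi*chi = 4*pi; visible defects sum to (43/12)*pi

Answer: defect(P5) = (5/12)*pi


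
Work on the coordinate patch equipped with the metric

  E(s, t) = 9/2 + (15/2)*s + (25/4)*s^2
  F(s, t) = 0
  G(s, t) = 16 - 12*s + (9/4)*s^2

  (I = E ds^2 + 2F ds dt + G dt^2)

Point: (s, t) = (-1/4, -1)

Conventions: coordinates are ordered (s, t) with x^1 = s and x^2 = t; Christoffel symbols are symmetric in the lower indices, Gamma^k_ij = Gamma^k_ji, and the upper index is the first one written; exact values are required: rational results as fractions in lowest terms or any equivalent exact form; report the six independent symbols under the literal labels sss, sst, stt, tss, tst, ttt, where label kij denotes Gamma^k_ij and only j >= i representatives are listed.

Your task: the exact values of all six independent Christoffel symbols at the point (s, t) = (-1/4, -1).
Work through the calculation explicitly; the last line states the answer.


E = 193/64, F = 0, G = 1225/64 at the point
E_s = 35/8, E_t = 0, F_s = 0, F_t = 0, G_s = -105/8, G_t = 0
EG - F^2 = 236425/4096;  g^inv = (4096/236425) * [[1225/64, 0], [0, 193/64]]
first-kind symbols [ij,l] = (1/2)(d_i g_jl + d_j g_il - d_l g_ij): [ss,s] = E_s/2 = 35/16, [ss,t] = F_s - E_t/2 = 0, [st,s] = E_t/2 = 0, [st,t] = G_s/2 = -105/16, [tt,s] = F_t - G_s/2 = 105/16, [tt,t] = G_t/2 = 0
Gamma^s_ij = (G*[ij,s] - F*[ij,t])/(EG - F^2), Gamma^t_ij = (E*[ij,t] - F*[ij,s])/(EG - F^2)

Answer: Gamma_sss = 140/193, Gamma_sst = 0, Gamma_stt = 420/193, Gamma_tss = 0, Gamma_tst = -12/35, Gamma_ttt = 0


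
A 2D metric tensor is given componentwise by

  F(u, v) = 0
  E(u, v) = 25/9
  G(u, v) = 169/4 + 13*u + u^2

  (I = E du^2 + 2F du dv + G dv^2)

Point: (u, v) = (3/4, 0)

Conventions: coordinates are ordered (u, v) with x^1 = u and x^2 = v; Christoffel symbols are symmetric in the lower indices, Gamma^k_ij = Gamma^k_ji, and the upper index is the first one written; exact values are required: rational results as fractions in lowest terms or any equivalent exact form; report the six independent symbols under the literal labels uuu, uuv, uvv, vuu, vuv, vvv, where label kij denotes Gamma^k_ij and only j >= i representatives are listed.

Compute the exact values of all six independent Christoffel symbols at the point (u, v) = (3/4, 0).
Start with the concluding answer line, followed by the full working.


Answer: Gamma_uuu = 0, Gamma_uuv = 0, Gamma_uvv = -261/100, Gamma_vuu = 0, Gamma_vuv = 4/29, Gamma_vvv = 0

E = 25/9, F = 0, G = 841/16 at the point
E_u = 0, E_v = 0, F_u = 0, F_v = 0, G_u = 29/2, G_v = 0
EG - F^2 = 21025/144;  g^inv = (144/21025) * [[841/16, 0], [0, 25/9]]
first-kind symbols [ij,l] = (1/2)(d_i g_jl + d_j g_il - d_l g_ij): [uu,u] = E_u/2 = 0, [uu,v] = F_u - E_v/2 = 0, [uv,u] = E_v/2 = 0, [uv,v] = G_u/2 = 29/4, [vv,u] = F_v - G_u/2 = -29/4, [vv,v] = G_v/2 = 0
Gamma^u_ij = (G*[ij,u] - F*[ij,v])/(EG - F^2), Gamma^v_ij = (E*[ij,v] - F*[ij,u])/(EG - F^2)


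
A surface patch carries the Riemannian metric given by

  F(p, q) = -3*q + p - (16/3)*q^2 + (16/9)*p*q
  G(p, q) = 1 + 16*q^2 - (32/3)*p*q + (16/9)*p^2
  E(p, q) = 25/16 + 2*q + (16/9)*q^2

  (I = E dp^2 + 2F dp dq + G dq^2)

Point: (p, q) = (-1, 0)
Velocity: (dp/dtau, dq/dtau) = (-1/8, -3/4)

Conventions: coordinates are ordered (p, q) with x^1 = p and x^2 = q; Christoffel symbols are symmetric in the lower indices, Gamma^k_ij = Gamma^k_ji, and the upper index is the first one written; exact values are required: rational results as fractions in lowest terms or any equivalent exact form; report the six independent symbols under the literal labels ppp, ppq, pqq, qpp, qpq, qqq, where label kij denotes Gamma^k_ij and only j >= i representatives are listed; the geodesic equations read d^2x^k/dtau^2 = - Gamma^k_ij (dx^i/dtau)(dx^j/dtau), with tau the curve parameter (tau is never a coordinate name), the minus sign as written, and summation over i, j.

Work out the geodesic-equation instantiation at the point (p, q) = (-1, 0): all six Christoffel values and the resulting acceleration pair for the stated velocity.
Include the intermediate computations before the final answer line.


E = 25/16, F = -1, G = 25/9 at the point
E_p = 0, E_q = 2, F_p = 1, F_q = -43/9, G_p = -32/9, G_q = 32/3
EG - F^2 = 481/144;  g^inv = (144/481) * [[25/9, 1], [1, 25/16]]
first-kind symbols [ij,l] = (1/2)(d_i g_jl + d_j g_il - d_l g_ij): [pp,p] = E_p/2 = 0, [pp,q] = F_p - E_q/2 = 0, [pq,p] = E_q/2 = 1, [pq,q] = G_p/2 = -16/9, [qq,p] = F_q - G_p/2 = -3, [qq,q] = G_q/2 = 16/3
Gamma^p_ij = (G*[ij,p] - F*[ij,q])/(EG - F^2), Gamma^q_ij = (E*[ij,q] - F*[ij,p])/(EG - F^2)
Gamma_ppp = 0, Gamma_ppq = 144/481, Gamma_pqq = -432/481, Gamma_qpp = 0, Gamma_qpq = -256/481, Gamma_qqq = 768/481
d^2p/dtau^2 = -(Gamma_ppp*(-1/8)^2 + 2*Gamma_ppq*(-1/8)*(-3/4) + Gamma_pqq*(-3/4)^2) = 216/481
d^2q/dtau^2 = -(Gamma_qpp*(-1/8)^2 + 2*Gamma_qpq*(-1/8)*(-3/4) + Gamma_qqq*(-3/4)^2) = -384/481

Answer: Gamma_ppp = 0, Gamma_ppq = 144/481, Gamma_pqq = -432/481, Gamma_qpp = 0, Gamma_qpq = -256/481, Gamma_qqq = 768/481; accelerations (d^2p/dtau^2, d^2q/dtau^2) = (216/481, -384/481)


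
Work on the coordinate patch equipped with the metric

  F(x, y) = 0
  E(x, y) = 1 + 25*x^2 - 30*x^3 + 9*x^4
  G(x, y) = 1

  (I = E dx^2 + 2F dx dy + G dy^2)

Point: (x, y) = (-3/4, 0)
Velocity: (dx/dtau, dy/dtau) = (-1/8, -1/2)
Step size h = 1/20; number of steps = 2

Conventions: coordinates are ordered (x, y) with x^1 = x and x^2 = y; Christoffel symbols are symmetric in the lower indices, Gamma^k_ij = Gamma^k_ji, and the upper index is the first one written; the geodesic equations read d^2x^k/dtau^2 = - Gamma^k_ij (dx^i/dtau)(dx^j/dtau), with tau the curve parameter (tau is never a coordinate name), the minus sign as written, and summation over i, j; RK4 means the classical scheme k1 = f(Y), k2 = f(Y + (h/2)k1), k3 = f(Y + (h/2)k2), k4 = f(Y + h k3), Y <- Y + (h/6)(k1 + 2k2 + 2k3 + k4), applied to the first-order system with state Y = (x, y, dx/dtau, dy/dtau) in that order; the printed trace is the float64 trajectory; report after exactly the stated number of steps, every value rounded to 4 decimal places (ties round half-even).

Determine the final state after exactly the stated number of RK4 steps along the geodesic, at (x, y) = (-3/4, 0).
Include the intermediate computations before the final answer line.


f(Y) = (dx/dtau, dy/dtau, -Gamma^x_ij Y'^i Y'^j, -Gamma^y_ij Y'^i Y'^j) with the Gammas evaluated at the stage position; h = 0.050000; intermediate values shown to 6 dp
step 0: x = -0.7500, y = 0.0000, dx/dtau = -0.1250, dy/dtau = -0.5000
step 1:
  k1: at (x, y) = (-0.750000, 0.000000), (dx/dtau, dy/dtau) = (-0.125000, -0.500000); Gamma_xxx = -1.689968, Gamma_xxy = 0.000000, Gamma_xyy = 0.000000, Gamma_yxx = 0.000000, Gamma_yxy = 0.000000, Gamma_yyy = 0.000000; k1 = (-0.125000, -0.500000, 0.026406, 0.000000)
  k2: at (x, y) = (-0.753125, -0.012500), (dx/dtau, dy/dtau) = (-0.124340, -0.500000); Gamma_xxx = -1.684697, Gamma_xxy = 0.000000, Gamma_xyy = 0.000000, Gamma_yxx = 0.000000, Gamma_yxy = 0.000000, Gamma_yyy = 0.000000; k2 = (-0.124340, -0.500000, 0.026046, 0.000000)
  k3: at (x, y) = (-0.753108, -0.012500), (dx/dtau, dy/dtau) = (-0.124349, -0.500000); Gamma_xxx = -1.684725, Gamma_xxy = 0.000000, Gamma_xyy = 0.000000, Gamma_yxx = 0.000000, Gamma_yxy = 0.000000, Gamma_yyy = 0.000000; k3 = (-0.124349, -0.500000, 0.026050, 0.000000)
  k4: at (x, y) = (-0.756217, -0.025000), (dx/dtau, dy/dtau) = (-0.123697, -0.500000); Gamma_xxx = -1.679514, Gamma_xxy = 0.000000, Gamma_xyy = 0.000000, Gamma_yxx = 0.000000, Gamma_yxy = 0.000000, Gamma_yyy = 0.000000; k4 = (-0.123697, -0.500000, 0.025698, 0.000000)
  Y <- Y + (h/6)(k1 + 2k2 + 2k3 + k4): x = -0.7562, y = -0.0250, dx/dtau = -0.1237, dy/dtau = -0.5000
step 2:
  k1: at (x, y) = (-0.756217, -0.025000), (dx/dtau, dy/dtau) = (-0.123698, -0.500000); Gamma_xxx = -1.679514, Gamma_xxy = 0.000000, Gamma_xyy = 0.000000, Gamma_yxx = 0.000000, Gamma_yxy = 0.000000, Gamma_yyy = 0.000000; k1 = (-0.123698, -0.500000, 0.025698, 0.000000)
  k2: at (x, y) = (-0.759310, -0.037500), (dx/dtau, dy/dtau) = (-0.123055, -0.500000); Gamma_xxx = -1.674364, Gamma_xxy = 0.000000, Gamma_xyy = 0.000000, Gamma_yxx = 0.000000, Gamma_yxy = 0.000000, Gamma_yyy = 0.000000; k2 = (-0.123055, -0.500000, 0.025354, 0.000000)
  k3: at (x, y) = (-0.759294, -0.037500), (dx/dtau, dy/dtau) = (-0.123064, -0.500000); Gamma_xxx = -1.674390, Gamma_xxy = 0.000000, Gamma_xyy = 0.000000, Gamma_yxx = 0.000000, Gamma_yxy = 0.000000, Gamma_yyy = 0.000000; k3 = (-0.123064, -0.500000, 0.025358, 0.000000)
  k4: at (x, y) = (-0.762370, -0.050000), (dx/dtau, dy/dtau) = (-0.122430, -0.500000); Gamma_xxx = -1.669297, Gamma_xxy = 0.000000, Gamma_xyy = 0.000000, Gamma_yxx = 0.000000, Gamma_yxy = 0.000000, Gamma_yyy = 0.000000; k4 = (-0.122430, -0.500000, 0.025021, 0.000000)
  Y <- Y + (h/6)(k1 + 2k2 + 2k3 + k4): x = -0.7624, y = -0.0500, dx/dtau = -0.1224, dy/dtau = -0.5000

Answer: x = -0.7624, y = -0.0500, dx/dtau = -0.1224, dy/dtau = -0.5000


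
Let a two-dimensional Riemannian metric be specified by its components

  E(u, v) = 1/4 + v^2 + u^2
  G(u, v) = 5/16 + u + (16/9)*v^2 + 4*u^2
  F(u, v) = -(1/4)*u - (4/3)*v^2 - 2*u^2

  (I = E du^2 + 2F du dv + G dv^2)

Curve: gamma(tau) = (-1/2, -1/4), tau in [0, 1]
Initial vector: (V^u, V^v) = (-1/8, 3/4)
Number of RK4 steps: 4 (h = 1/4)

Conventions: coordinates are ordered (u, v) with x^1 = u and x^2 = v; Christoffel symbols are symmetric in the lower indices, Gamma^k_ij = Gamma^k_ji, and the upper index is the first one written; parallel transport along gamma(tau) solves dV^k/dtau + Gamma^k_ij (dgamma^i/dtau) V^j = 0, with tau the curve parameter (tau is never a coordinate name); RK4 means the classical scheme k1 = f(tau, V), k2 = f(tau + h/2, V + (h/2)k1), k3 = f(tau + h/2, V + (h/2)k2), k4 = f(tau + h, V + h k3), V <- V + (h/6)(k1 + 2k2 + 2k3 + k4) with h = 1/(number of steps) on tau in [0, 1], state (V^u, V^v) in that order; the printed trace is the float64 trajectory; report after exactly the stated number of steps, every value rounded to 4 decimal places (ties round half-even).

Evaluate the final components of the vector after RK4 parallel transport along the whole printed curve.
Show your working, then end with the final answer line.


gamma'(tau) = (0, 0); f(tau, V)^k = -Gamma^k_ij(gamma(tau)) gamma'^i(tau) V^j; h = 1/4; intermediate values shown to 6 dp
curve data and Christoffel symbols at the stage parameters:
  tau = 0.000000: gamma = (-0.500000, -0.250000), gamma' = (0.000000, 0.000000); Gamma_uuu = 1.469846, Gamma_uuv = -2.967742, Gamma_uvv = 5.808322, Gamma_vuu = 2.894811, Gamma_vuv = -3.096774, Gamma_vvv = 2.401122
  tau = 0.125000: gamma = (-0.500000, -0.250000), gamma' = (0.000000, 0.000000); Gamma_uuu = 1.469846, Gamma_uuv = -2.967742, Gamma_uvv = 5.808322, Gamma_vuu = 2.894811, Gamma_vuv = -3.096774, Gamma_vvv = 2.401122
  tau = 0.250000: gamma = (-0.500000, -0.250000), gamma' = (0.000000, 0.000000); Gamma_uuu = 1.469846, Gamma_uuv = -2.967742, Gamma_uvv = 5.808322, Gamma_vuu = 2.894811, Gamma_vuv = -3.096774, Gamma_vvv = 2.401122
  tau = 0.375000: gamma = (-0.500000, -0.250000), gamma' = (0.000000, 0.000000); Gamma_uuu = 1.469846, Gamma_uuv = -2.967742, Gamma_uvv = 5.808322, Gamma_vuu = 2.894811, Gamma_vuv = -3.096774, Gamma_vvv = 2.401122
  tau = 0.500000: gamma = (-0.500000, -0.250000), gamma' = (0.000000, 0.000000); Gamma_uuu = 1.469846, Gamma_uuv = -2.967742, Gamma_uvv = 5.808322, Gamma_vuu = 2.894811, Gamma_vuv = -3.096774, Gamma_vvv = 2.401122
  tau = 0.625000: gamma = (-0.500000, -0.250000), gamma' = (0.000000, 0.000000); Gamma_uuu = 1.469846, Gamma_uuv = -2.967742, Gamma_uvv = 5.808322, Gamma_vuu = 2.894811, Gamma_vuv = -3.096774, Gamma_vvv = 2.401122
  tau = 0.750000: gamma = (-0.500000, -0.250000), gamma' = (0.000000, 0.000000); Gamma_uuu = 1.469846, Gamma_uuv = -2.967742, Gamma_uvv = 5.808322, Gamma_vuu = 2.894811, Gamma_vuv = -3.096774, Gamma_vvv = 2.401122
  tau = 0.875000: gamma = (-0.500000, -0.250000), gamma' = (0.000000, 0.000000); Gamma_uuu = 1.469846, Gamma_uuv = -2.967742, Gamma_uvv = 5.808322, Gamma_vuu = 2.894811, Gamma_vuv = -3.096774, Gamma_vvv = 2.401122
  tau = 1.000000: gamma = (-0.500000, -0.250000), gamma' = (0.000000, 0.000000); Gamma_uuu = 1.469846, Gamma_uuv = -2.967742, Gamma_uvv = 5.808322, Gamma_vuu = 2.894811, Gamma_vuv = -3.096774, Gamma_vvv = 2.401122
step 0: V^u = -0.1250, V^v = 0.7500
step 1: k1 = (0.000000, 0.000000), k2 = (0.000000, 0.000000), k3 = (0.000000, 0.000000), k4 = (0.000000, 0.000000); V <- V + (h/6)(k1 + 2k2 + 2k3 + k4): V^u = -0.1250, V^v = 0.7500
step 2: k1 = (0.000000, 0.000000), k2 = (0.000000, 0.000000), k3 = (0.000000, 0.000000), k4 = (0.000000, 0.000000); V <- V + (h/6)(k1 + 2k2 + 2k3 + k4): V^u = -0.1250, V^v = 0.7500
step 3: k1 = (0.000000, 0.000000), k2 = (0.000000, 0.000000), k3 = (0.000000, 0.000000), k4 = (0.000000, 0.000000); V <- V + (h/6)(k1 + 2k2 + 2k3 + k4): V^u = -0.1250, V^v = 0.7500
step 4: k1 = (0.000000, 0.000000), k2 = (0.000000, 0.000000), k3 = (0.000000, 0.000000), k4 = (0.000000, 0.000000); V <- V + (h/6)(k1 + 2k2 + 2k3 + k4): V^u = -0.1250, V^v = 0.7500

Answer: V^u = -0.1250, V^v = 0.7500


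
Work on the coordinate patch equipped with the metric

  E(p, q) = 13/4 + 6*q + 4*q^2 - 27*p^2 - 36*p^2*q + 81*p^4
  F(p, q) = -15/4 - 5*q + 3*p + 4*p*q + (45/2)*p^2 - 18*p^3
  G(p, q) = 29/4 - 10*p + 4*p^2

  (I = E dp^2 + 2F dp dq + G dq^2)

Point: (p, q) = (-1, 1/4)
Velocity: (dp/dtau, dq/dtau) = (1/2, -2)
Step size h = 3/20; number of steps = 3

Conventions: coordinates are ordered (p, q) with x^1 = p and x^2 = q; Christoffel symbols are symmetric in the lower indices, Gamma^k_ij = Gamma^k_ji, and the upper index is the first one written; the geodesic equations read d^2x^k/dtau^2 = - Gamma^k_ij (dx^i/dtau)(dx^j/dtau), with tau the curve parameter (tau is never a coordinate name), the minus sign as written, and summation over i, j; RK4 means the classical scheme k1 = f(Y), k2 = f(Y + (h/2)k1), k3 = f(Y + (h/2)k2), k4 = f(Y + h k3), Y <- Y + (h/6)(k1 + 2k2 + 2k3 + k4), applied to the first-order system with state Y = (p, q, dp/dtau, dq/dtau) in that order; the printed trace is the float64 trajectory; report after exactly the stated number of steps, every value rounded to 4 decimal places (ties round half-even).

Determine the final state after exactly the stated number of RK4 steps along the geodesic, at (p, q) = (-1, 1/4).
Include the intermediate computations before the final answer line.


f(Y) = (dp/dtau, dq/dtau, -Gamma^p_ij Y'^i Y'^j, -Gamma^q_ij Y'^i Y'^j) with the Gammas evaluated at the stage position; h = 0.150000; intermediate values shown to 6 dp
step 0: p = -1.0000, q = 0.2500, dp/dtau = 0.5000, dq/dtau = -2.0000
step 1:
  k1: at (p, q) = (-1.000000, 0.250000), (dp/dtau, dq/dtau) = (0.500000, -2.000000); Gamma_ppp = -1.793594, Gamma_ppq = -0.199288, Gamma_pqq = 0.000000, Gamma_qpp = -1.153025, Gamma_qpq = -0.128114, Gamma_qqq = 0.000000; k1 = (0.500000, -2.000000, 0.049822, 0.032028)
  k2: at (p, q) = (-0.962500, 0.100000), (dp/dtau, dq/dtau) = (0.503737, -1.997598); Gamma_ppp = -1.779068, Gamma_ppq = -0.205376, Gamma_pqq = 0.000000, Gamma_qpp = -1.186018, Gamma_qpq = -0.136914, Gamma_qqq = 0.000000; k2 = (0.503737, -1.997598, 0.038115, 0.025410)
  k3: at (p, q) = (-0.962220, 0.100180), (dp/dtau, dq/dtau) = (0.502859, -1.998094); Gamma_ppp = -1.779194, Gamma_ppq = -0.205450, Gamma_pqq = 0.000000, Gamma_qpp = -1.186884, Gamma_qpq = -0.137054, Gamma_qqq = 0.000000; k3 = (0.502859, -1.998094, 0.037043, 0.024711)
  k4: at (p, q) = (-0.924571, -0.049714), (dp/dtau, dq/dtau) = (0.505556, -1.996293); Gamma_ppp = -1.759674, Gamma_ppq = -0.211470, Gamma_pqq = 0.000000, Gamma_qpp = -1.216141, Gamma_qpq = -0.146151, Gamma_qqq = 0.000000; k4 = (0.505556, -1.996293, 0.022902, 0.015828)
  Y <- Y + (h/6)(k1 + 2k2 + 2k3 + k4): p = -0.9245, q = -0.0497, dp/dtau = 0.5056, dq/dtau = -1.9963
step 2:
  k1: at (p, q) = (-0.924531, -0.049692), (dp/dtau, dq/dtau) = (0.505576, -1.996298); Gamma_ppp = -1.759684, Gamma_ppq = -0.211481, Gamma_pqq = 0.000000, Gamma_qpp = -1.216263, Gamma_qpq = -0.146172, Gamma_qqq = 0.000000; k1 = (0.505576, -1.996298, 0.022901, 0.015829)
  k2: at (p, q) = (-0.886613, -0.199414), (dp/dtau, dq/dtau) = (0.507294, -1.995110); Gamma_ppp = -1.735083, Gamma_ppq = -0.217442, Gamma_pqq = 0.000000, Gamma_qpp = -1.241200, Gamma_qpq = -0.155548, Gamma_qqq = 0.000000; k2 = (0.507294, -1.995110, 0.006369, 0.004556)
  k3: at (p, q) = (-0.886484, -0.199325), (dp/dtau, dq/dtau) = (0.506054, -1.995956); Gamma_ppp = -1.735094, Gamma_ppq = -0.217475, Gamma_pqq = 0.000000, Gamma_qpp = -1.241598, Gamma_qpq = -0.155621, Gamma_qqq = 0.000000; k3 = (0.506054, -1.995956, 0.005015, 0.003588)
  k4: at (p, q) = (-0.848623, -0.349085), (dp/dtau, dq/dtau) = (0.506328, -1.995759); Gamma_ppp = -1.705307, Gamma_ppq = -0.223278, Gamma_pqq = 0.000000, Gamma_qpp = -1.260223, Gamma_qpq = -0.165002, Gamma_qqq = 0.000000; k4 = (0.506328, -1.995759, -0.014062, -0.010391)
  Y <- Y + (h/6)(k1 + 2k2 + 2k3 + k4): p = -0.8486, q = -0.3490, dp/dtau = 0.5064, dq/dtau = -1.9958
step 3:
  k1: at (p, q) = (-0.848566, -0.349047), (dp/dtau, dq/dtau) = (0.506366, -1.995754); Gamma_ppp = -1.705301, Gamma_ppq = -0.223292, Gamma_pqq = 0.000000, Gamma_qpp = -1.260395, Gamma_qpq = -0.165036, Gamma_qqq = 0.000000; k1 = (0.506366, -1.995754, -0.014059, -0.010391)
  k2: at (p, q) = (-0.810589, -0.498728), (dp/dtau, dq/dtau) = (0.505312, -1.996534); Gamma_ppp = -1.670437, Gamma_ppq = -0.228974, Gamma_pqq = 0.000000, Gamma_qpp = -1.272267, Gamma_qpq = -0.174395, Gamma_qqq = 0.000000; k2 = (0.505312, -1.996534, -0.035482, -0.027025)
  k3: at (p, q) = (-0.810668, -0.498787), (dp/dtau, dq/dtau) = (0.503705, -1.997781); Gamma_ppp = -1.670460, Gamma_ppq = -0.228955, Gamma_pqq = 0.000000, Gamma_qpp = -1.272035, Gamma_qpq = -0.174347, Gamma_qqq = 0.000000; k3 = (0.503705, -1.997781, -0.036965, -0.028148)
  k4: at (p, q) = (-0.773011, -0.648714), (dp/dtau, dq/dtau) = (0.500822, -1.999977); Gamma_ppp = -1.630882, Gamma_ppq = -0.234420, Gamma_pqq = 0.000000, Gamma_qpp = -1.275006, Gamma_qpq = -0.183267, Gamma_qqq = 0.000000; k4 = (0.500822, -1.999977, -0.060543, -0.047332)
  Y <- Y + (h/6)(k1 + 2k2 + 2k3 + k4): p = -0.7729, q = -0.6487, dp/dtau = 0.5009, dq/dtau = -2.0000

Answer: p = -0.7729, q = -0.6487, dp/dtau = 0.5009, dq/dtau = -2.0000


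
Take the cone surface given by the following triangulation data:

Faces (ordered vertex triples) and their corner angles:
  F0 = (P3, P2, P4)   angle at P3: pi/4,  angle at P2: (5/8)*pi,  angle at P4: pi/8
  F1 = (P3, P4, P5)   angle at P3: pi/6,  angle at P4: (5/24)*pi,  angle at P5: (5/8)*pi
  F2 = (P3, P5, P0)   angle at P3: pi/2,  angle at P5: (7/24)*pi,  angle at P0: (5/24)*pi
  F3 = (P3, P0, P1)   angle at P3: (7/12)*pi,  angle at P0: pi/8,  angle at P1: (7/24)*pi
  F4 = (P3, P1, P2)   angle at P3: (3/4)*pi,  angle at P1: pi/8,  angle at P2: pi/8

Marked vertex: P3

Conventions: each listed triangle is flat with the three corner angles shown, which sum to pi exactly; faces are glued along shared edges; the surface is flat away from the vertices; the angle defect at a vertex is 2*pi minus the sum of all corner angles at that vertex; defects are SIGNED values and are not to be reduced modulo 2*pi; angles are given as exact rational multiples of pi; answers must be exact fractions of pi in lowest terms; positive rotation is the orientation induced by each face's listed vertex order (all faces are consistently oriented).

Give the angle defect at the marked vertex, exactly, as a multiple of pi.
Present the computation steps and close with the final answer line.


Sum of corner angles at P3: (9/4)*pi
defect = 2*pi - (9/4)*pi

Answer: defect(P3) = -pi/4


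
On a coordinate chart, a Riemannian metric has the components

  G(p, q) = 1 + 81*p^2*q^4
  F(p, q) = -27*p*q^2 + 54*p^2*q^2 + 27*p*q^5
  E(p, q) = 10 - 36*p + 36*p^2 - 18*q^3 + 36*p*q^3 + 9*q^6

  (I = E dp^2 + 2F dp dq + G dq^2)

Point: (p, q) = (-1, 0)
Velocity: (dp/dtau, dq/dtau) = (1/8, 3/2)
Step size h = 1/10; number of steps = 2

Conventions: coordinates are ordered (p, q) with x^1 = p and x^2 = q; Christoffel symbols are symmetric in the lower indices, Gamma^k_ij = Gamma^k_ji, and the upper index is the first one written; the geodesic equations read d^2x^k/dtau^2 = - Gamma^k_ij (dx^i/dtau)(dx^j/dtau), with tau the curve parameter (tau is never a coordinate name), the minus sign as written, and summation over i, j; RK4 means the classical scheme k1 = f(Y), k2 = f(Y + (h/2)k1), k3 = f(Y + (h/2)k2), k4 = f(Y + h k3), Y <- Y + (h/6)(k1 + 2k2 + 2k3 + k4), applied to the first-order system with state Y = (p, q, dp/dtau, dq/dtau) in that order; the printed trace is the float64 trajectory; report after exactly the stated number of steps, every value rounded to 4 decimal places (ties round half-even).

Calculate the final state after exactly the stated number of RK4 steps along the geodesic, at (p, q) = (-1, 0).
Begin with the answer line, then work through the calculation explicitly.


Answer: p = -0.9836, q = 0.2998, dp/dtau = -0.0055, dq/dtau = 1.4941

f(Y) = (dp/dtau, dq/dtau, -Gamma^p_ij Y'^i Y'^j, -Gamma^q_ij Y'^i Y'^j) with the Gammas evaluated at the stage position; h = 0.100000; intermediate values shown to 6 dp
step 0: p = -1.0000, q = 0.0000, dp/dtau = 0.1250, dq/dtau = 1.5000
step 1:
  k1: at (p, q) = (-1.000000, 0.000000), (dp/dtau, dq/dtau) = (0.125000, 1.500000); Gamma_ppp = -0.658537, Gamma_ppq = 0.000000, Gamma_pqq = 0.000000, Gamma_qpp = 0.000000, Gamma_qpq = 0.000000, Gamma_qqq = 0.000000; k1 = (0.125000, 1.500000, 0.010290, 0.000000)
  k2: at (p, q) = (-0.993750, 0.075000), (dp/dtau, dq/dtau) = (0.125514, 1.500000); Gamma_ppp = -0.661295, Gamma_ppq = -0.005580, Gamma_pqq = 0.147861, Gamma_qpp = -0.003713, Gamma_qpq = -0.000031, Gamma_qqq = 0.000830; k2 = (0.125514, 1.500000, -0.320169, -0.001797)
  k3: at (p, q) = (-0.993724, 0.075000), (dp/dtau, dq/dtau) = (0.108992, 1.499910); Gamma_ppp = -0.661306, Gamma_ppq = -0.005580, Gamma_pqq = 0.147860, Gamma_qpp = -0.003713, Gamma_qpq = -0.000031, Gamma_qqq = 0.000830; k3 = (0.108992, 1.499910, -0.322965, -0.001813)
  k4: at (p, q) = (-0.989101, 0.149991), (dp/dtau, dq/dtau) = (0.092703, 1.499819); Gamma_ppp = -0.663641, Gamma_ppq = -0.022395, Gamma_pqq = 0.295366, Gamma_qpp = -0.014892, Gamma_qpq = -0.000503, Gamma_qqq = 0.006628; k4 = (0.092703, 1.499819, -0.652482, -0.014642)
  Y <- Y + (h/6)(k1 + 2k2 + 2k3 + k4): p = -0.9886, q = 0.1500, dp/dtau = 0.0929, dq/dtau = 1.4996
step 2:
  k1: at (p, q) = (-0.988555, 0.149994), (dp/dtau, dq/dtau) = (0.092859, 1.499636); Gamma_ppp = -0.663879, Gamma_ppq = -0.022404, Gamma_pqq = 0.295315, Gamma_qpp = -0.014896, Gamma_qpq = -0.000503, Gamma_qqq = 0.006626; k1 = (0.092859, 1.499636, -0.652171, -0.014633)
  k2: at (p, q) = (-0.983912, 0.224976), (dp/dtau, dq/dtau) = (0.060250, 1.498904); Gamma_ppp = -0.666318, Gamma_ppq = -0.050588, Gamma_pqq = 0.442481, Gamma_qpp = -0.033671, Gamma_qpq = -0.002556, Gamma_qqq = 0.022360; k2 = (0.060250, 1.498904, -0.982572, -0.049653)
  k3: at (p, q) = (-0.985542, 0.224939), (dp/dtau, dq/dtau) = (0.043730, 1.497153); Gamma_ppp = -0.665600, Gamma_ppq = -0.050517, Gamma_pqq = 0.442665, Gamma_qpp = -0.033643, Gamma_qpq = -0.002553, Gamma_qqq = 0.022375; k3 = (0.043730, 1.497153, -0.984331, -0.049753)
  k4: at (p, q) = (-0.984182, 0.299709), (dp/dtau, dq/dtau) = (-0.005574, 1.494660); Gamma_ppp = -0.665972, Gamma_ppq = -0.089732, Gamma_pqq = 0.589322, Gamma_qpp = -0.060047, Gamma_qpq = -0.008091, Gamma_qqq = 0.053136; k4 = (-0.005574, 1.494660, -1.318026, -0.118839)
  Y <- Y + (h/6)(k1 + 2k2 + 2k3 + k4): p = -0.9836, q = 0.2998, dp/dtau = -0.0055, dq/dtau = 1.4941


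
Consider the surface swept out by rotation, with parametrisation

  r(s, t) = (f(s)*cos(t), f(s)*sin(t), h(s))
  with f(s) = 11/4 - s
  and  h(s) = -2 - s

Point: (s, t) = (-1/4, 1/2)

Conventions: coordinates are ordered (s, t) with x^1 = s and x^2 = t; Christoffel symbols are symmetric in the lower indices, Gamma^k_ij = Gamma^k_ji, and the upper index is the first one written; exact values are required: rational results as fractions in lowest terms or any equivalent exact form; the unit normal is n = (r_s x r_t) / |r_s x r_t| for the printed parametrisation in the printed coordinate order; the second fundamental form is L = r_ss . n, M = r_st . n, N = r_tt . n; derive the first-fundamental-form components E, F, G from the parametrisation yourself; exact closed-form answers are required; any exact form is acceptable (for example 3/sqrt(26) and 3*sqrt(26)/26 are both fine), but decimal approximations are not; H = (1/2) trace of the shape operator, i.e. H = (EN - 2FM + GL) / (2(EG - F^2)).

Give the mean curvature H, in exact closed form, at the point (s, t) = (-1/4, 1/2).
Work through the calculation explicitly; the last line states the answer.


f = 3, f' = -1, f'' = 0, h' = -1, h'' = 0
E = 2, F = 0, G = 9; answer radicand W^2 = 2
unnormalised second-form numerators: l = 0, m = 0, n = -3; L = l/sqrt(2), and similarly M = m/sqrt(W^2), N = n/sqrt(W^2)
H = (E*n - 2*F*m + G*l) / (2*(EG - F^2)*sqrt(W^2)); E*n - 2*F*m + G*l = -6, EG - F^2 = 18, so H = (-1/6)/sqrt(2)

Answer: H = -sqrt(2)/12


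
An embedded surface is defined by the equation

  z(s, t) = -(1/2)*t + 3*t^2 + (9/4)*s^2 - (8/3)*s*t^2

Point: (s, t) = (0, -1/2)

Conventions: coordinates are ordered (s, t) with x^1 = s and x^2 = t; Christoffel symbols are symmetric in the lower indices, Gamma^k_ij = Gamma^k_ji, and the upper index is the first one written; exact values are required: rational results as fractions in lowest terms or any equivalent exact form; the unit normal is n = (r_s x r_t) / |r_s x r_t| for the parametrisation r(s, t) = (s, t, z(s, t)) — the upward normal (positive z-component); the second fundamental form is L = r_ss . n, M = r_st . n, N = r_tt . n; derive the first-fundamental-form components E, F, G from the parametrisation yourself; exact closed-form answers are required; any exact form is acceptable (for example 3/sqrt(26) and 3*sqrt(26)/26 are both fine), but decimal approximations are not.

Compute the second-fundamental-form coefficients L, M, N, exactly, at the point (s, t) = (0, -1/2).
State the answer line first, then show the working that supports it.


Answer: L = 27*sqrt(493)/493, M = 16*sqrt(493)/493, N = 36*sqrt(493)/493

z_s = -2/3, z_t = -7/2, z_ss = 9/2, z_st = 8/3, z_tt = 6
E = 13/9, F = 7/3, G = 53/4; answer radicand W^2 = 493/36
unnormalised second-form numerators: l = 9/2, m = 8/3, n = 6; L = l/sqrt(493/36), and similarly M = m/sqrt(W^2), N = n/sqrt(W^2)


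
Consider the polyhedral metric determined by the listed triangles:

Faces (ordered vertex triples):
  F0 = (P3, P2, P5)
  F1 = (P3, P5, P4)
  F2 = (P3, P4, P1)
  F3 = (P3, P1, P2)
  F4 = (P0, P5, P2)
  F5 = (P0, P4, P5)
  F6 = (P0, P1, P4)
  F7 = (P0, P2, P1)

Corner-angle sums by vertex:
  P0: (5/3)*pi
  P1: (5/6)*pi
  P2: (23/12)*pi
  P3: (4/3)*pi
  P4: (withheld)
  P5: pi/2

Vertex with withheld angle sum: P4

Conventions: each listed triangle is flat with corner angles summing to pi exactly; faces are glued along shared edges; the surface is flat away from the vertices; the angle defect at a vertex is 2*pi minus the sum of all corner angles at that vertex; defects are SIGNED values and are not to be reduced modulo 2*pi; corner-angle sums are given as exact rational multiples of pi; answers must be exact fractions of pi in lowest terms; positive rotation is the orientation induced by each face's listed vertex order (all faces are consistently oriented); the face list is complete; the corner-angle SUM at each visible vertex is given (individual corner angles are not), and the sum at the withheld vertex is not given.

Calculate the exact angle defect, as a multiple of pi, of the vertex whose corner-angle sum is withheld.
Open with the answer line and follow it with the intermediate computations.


Answer: defect(P4) = pi/4

V = 6, E = 12, F = 8; chi = V - E + F = 2
Gauss-Bonnet: total defect = 2*pi*chi = 4*pi; visible defects sum to (15/4)*pi


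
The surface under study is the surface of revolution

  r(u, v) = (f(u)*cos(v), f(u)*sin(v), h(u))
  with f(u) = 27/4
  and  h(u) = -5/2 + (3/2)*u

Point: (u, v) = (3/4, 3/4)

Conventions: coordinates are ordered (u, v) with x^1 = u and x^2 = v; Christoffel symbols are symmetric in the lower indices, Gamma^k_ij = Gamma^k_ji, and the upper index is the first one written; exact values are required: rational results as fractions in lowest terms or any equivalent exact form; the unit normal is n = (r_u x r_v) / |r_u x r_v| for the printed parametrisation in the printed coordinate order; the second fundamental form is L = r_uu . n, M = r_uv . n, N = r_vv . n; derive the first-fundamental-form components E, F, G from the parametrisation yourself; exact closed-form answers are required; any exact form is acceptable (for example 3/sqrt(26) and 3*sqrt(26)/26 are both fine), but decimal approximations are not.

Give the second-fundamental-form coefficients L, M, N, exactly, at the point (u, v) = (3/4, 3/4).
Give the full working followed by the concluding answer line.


f = 27/4, f' = 0, f'' = 0, h' = 3/2, h'' = 0
E = 9/4, F = 0, G = 729/16; answer radicand W^2 = 9/4
unnormalised second-form numerators: l = 0, m = 0, n = 81/8; L = l/sqrt(9/4), and similarly M = m/sqrt(W^2), N = n/sqrt(W^2)

Answer: L = 0, M = 0, N = 27/4


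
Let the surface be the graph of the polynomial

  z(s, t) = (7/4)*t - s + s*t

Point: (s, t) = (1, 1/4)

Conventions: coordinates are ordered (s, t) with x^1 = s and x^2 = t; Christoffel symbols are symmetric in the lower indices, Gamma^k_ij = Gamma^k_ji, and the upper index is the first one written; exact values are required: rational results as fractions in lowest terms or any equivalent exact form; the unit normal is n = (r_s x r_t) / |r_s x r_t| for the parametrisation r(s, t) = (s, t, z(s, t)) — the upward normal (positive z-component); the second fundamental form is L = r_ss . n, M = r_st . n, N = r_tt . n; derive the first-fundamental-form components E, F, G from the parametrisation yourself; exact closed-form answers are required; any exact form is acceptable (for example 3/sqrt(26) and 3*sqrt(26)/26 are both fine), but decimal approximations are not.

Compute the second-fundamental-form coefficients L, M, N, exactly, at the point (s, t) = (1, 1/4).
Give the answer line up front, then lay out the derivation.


Answer: L = 0, M = 2*sqrt(146)/73, N = 0

z_s = -3/4, z_t = 11/4, z_ss = 0, z_st = 1, z_tt = 0
E = 25/16, F = -33/16, G = 137/16; answer radicand W^2 = 73/8
unnormalised second-form numerators: l = 0, m = 1, n = 0; L = l/sqrt(73/8), and similarly M = m/sqrt(W^2), N = n/sqrt(W^2)


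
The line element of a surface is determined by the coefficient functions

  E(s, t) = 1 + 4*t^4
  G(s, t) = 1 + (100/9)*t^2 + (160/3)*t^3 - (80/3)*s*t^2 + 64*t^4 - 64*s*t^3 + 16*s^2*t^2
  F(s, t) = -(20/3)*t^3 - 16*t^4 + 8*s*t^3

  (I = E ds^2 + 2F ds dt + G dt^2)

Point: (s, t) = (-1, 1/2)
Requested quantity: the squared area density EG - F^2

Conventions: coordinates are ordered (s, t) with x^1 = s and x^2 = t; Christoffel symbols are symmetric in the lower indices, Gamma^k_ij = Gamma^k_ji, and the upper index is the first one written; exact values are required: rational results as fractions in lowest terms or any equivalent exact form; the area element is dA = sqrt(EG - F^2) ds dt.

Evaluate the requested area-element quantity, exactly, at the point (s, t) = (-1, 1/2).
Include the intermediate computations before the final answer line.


E = 5/4, F = -17/6, G = 298/9; EG - F^2 = 1201/36

Answer: EG - F^2 = 1201/36


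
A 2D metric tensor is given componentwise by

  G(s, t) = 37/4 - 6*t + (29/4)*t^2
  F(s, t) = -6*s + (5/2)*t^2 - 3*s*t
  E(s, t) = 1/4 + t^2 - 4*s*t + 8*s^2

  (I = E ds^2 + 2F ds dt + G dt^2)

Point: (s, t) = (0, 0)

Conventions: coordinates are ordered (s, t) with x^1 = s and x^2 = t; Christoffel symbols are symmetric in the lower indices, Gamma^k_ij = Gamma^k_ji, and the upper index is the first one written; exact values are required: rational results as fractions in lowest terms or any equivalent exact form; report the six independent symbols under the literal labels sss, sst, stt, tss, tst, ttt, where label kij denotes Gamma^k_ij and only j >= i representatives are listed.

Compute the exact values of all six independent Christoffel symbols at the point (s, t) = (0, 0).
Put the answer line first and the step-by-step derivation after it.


Answer: Gamma_sss = 0, Gamma_sst = 0, Gamma_stt = 0, Gamma_tss = -24/37, Gamma_tst = 0, Gamma_ttt = -12/37

E = 1/4, F = 0, G = 37/4 at the point
E_s = 0, E_t = 0, F_s = -6, F_t = 0, G_s = 0, G_t = -6
EG - F^2 = 37/16;  g^inv = (16/37) * [[37/4, 0], [0, 1/4]]
first-kind symbols [ij,l] = (1/2)(d_i g_jl + d_j g_il - d_l g_ij): [ss,s] = E_s/2 = 0, [ss,t] = F_s - E_t/2 = -6, [st,s] = E_t/2 = 0, [st,t] = G_s/2 = 0, [tt,s] = F_t - G_s/2 = 0, [tt,t] = G_t/2 = -3
Gamma^s_ij = (G*[ij,s] - F*[ij,t])/(EG - F^2), Gamma^t_ij = (E*[ij,t] - F*[ij,s])/(EG - F^2)


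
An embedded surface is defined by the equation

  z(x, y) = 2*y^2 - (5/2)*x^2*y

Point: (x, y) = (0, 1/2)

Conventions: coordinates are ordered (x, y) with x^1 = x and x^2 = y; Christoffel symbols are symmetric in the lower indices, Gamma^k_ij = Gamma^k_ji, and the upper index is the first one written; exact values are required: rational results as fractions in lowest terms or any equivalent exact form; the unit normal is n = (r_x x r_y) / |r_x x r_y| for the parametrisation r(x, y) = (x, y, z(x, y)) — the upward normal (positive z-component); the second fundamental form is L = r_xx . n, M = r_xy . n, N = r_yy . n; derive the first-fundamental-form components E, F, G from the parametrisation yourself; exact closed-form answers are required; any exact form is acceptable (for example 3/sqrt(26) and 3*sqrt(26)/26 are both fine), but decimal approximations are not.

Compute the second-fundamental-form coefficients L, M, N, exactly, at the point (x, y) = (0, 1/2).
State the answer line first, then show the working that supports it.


Answer: L = -sqrt(5)/2, M = 0, N = 4*sqrt(5)/5

z_x = 0, z_y = 2, z_xx = -5/2, z_xy = 0, z_yy = 4
E = 1, F = 0, G = 5; answer radicand W^2 = 5
unnormalised second-form numerators: l = -5/2, m = 0, n = 4; L = l/sqrt(5), and similarly M = m/sqrt(W^2), N = n/sqrt(W^2)


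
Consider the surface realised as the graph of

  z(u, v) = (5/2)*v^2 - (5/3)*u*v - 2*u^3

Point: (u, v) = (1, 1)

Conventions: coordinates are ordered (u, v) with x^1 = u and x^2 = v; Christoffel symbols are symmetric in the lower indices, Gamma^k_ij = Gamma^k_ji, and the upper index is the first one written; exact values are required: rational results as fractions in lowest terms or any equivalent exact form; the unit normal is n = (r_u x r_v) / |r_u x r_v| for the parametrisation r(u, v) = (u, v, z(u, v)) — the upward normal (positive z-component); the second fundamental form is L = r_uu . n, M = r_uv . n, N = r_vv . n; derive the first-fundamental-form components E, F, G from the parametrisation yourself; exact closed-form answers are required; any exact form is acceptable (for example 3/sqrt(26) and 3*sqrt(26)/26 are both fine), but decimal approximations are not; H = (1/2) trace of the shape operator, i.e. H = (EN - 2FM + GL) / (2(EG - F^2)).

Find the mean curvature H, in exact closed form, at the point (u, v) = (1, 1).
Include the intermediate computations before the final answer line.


z_u = -23/3, z_v = 10/3, z_uu = -12, z_uv = -5/3, z_vv = 5
E = 538/9, F = -230/9, G = 109/9; answer radicand W^2 = 638/9
unnormalised second-form numerators: l = -12, m = -5/3, n = 5; L = l/sqrt(638/9), and similarly M = m/sqrt(W^2), N = n/sqrt(W^2)
H = (E*n - 2*F*m + G*l) / (2*(EG - F^2)*sqrt(W^2)); E*n - 2*F*m + G*l = 1846/27, EG - F^2 = 638/9, so H = (923/1914)/sqrt(638/9)

Answer: H = 923*sqrt(638)/407044
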